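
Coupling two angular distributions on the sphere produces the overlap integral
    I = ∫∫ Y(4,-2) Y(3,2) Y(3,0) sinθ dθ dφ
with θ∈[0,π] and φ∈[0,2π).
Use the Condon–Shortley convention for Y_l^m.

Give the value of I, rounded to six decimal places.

-0.044418

Checks pass: Σm=0; 10 even; l₃=3∈[1,7].
(2·4+1)(2·3+1)(2·3+1) = 441
Δ: 4! 4! 2! / 11! → 1/34650
sum: t=1:−1/72 t=2:+1/16 t=3:−1/72 = 5/144
3j²(4 3 3; 0 0 0) = Δ·Π!·Σ² = 2/77  (sign -1)
sum: t=3:−1/72 t=4:+1/96 = -1/288
3j²(4 3 3; -2 2 0) = Δ·Π!·Σ² = 1/462  (sign +1)
combine: 4πI² = 441·2/77·1/462 = 3/121
take √, sign -1: I = -0.04441841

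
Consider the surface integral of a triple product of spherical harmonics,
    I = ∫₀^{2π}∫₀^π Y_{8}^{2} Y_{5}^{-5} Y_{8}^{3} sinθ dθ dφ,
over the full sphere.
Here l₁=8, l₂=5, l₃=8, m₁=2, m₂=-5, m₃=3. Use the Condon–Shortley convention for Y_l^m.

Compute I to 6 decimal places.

l₁+l₂+l₃=21 is odd: 3j(l;000)=0 ⇒ I=0

0.000000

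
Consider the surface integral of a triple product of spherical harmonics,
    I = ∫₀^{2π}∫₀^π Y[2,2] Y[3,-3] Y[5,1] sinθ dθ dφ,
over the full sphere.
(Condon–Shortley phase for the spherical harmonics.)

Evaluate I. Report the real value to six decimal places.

m-sum 0 ✓  L=10 even ✓  1≤5≤5 ✓
Π(2lᵢ+1) = 5×7×11 = 385
triangle coeff Δ(2,3,5) = 1/2310
Σ_t [0,0]: t=0:+1/144 = 1/144
(3j)²=10/231 [(2 3 5; 0 0 0)], sign=-1
Σ_t [0,0]: t=0:+1/17280 = 1/17280
(3j)²=1/2310 [(2 3 5; 2 -3 1)], sign=+1
⇒ 4πI² = 5/693
I = (-1)√(5/693/(4π)) = -0.02396147

-0.023961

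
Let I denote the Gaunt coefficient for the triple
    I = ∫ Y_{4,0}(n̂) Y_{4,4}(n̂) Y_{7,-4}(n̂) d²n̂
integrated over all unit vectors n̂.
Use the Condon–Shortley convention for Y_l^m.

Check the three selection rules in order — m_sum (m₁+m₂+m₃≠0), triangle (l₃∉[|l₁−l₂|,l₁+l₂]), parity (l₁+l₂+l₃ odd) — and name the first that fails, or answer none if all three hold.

azimuthal sum: 0 + 4 − 4 = 0  ✓
0 ≤ 7 ≤ 8 (triangle on l)  ✓
L = 4 + 4 + 7 = 15 (odd)  ✗

parity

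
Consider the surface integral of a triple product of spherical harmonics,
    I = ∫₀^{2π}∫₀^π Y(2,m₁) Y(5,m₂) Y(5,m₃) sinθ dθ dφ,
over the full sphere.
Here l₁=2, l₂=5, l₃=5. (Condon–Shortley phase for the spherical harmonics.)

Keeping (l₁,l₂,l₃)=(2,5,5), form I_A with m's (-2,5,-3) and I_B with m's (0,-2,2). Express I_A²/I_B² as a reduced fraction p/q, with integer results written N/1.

l's match ⇒ only the (l;m) 3-j factors differ between A and B.
A: triangle coeff Δ(2,5,5) = 1/38610; Σ_t [2,2]: t=2:+1/161280 = 1/161280; (3j)²=1/143 [(2 5 5; -2 5 -3)], sign=+1
B: triangle coeff Δ(2,5,5) = 1/38610; Σ_t [0,2]: t=0:+1/2880 t=1:−1/1440 t=2:+1/20160 = -1/3360; (3j)²=6/715 [(2 5 5; 0 -2 2)], sign=+1
I_A²/I_B² = (1/143)/(6/715) = 5/6

5/6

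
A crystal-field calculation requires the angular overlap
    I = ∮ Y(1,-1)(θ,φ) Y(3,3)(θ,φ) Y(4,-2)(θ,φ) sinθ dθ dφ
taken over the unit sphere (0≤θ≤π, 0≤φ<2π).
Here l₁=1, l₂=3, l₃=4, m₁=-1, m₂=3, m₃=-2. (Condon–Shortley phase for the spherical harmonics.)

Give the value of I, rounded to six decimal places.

Checks pass: Σm=0; 8 even; l₃=4∈[2,4].
(2·1+1)(2·3+1)(2·4+1) = 189
Δ: 0! 2! 6! / 9! → 1/252
sum: t=0:+1/36 = 1/36
3j²(1 3 4; 0 0 0) = Δ·Π!·Σ² = 4/63  (sign +1)
sum: t=0:+1/1440 = 1/1440
3j²(1 3 4; -1 3 -2) = Δ·Π!·Σ² = 1/252  (sign +1)
combine: 4πI² = 189·4/63·1/252 = 1/21
take √, sign +1: I = 0.06155813

0.061558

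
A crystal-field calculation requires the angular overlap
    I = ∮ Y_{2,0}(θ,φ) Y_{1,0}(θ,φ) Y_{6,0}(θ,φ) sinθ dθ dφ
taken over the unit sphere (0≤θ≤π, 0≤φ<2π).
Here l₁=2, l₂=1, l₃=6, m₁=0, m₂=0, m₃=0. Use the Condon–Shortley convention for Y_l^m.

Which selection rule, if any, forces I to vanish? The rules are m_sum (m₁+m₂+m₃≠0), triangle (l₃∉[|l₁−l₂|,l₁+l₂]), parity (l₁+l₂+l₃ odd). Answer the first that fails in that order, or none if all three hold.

m₁+m₂+m₃ = 0 + 0 + 0 = 0  ✓
triangle: |2−1|=1 ≤ l₃=6 ≤ 2+1=3  ✗
parity: l₁+l₂+l₃ = 9 is odd

triangle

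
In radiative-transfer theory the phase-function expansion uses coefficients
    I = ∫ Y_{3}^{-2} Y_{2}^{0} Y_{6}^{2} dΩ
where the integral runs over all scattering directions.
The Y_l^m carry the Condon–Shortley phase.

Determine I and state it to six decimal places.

0.000000

l₃=6 ∉ [1,5] — triangle fails ⇒ I = 0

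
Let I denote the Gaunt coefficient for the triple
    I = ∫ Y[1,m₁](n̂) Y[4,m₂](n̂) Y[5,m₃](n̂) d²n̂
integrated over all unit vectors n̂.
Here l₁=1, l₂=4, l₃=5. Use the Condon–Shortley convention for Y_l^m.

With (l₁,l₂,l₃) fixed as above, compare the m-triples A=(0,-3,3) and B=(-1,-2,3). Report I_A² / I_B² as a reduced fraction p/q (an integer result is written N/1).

l's match ⇒ only the (l;m) 3-j factors differ between A and B.
A: triangle coeff Δ(1,4,5) = 1/495; Σ_t [0,0]: t=0:+1/5040 = 1/5040; (3j)²=16/495 [(1 4 5; 0 -3 3)], sign=+1
B: triangle coeff Δ(1,4,5) = 1/495; Σ_t [0,0]: t=0:+1/2880 = 1/2880; (3j)²=28/495 [(1 4 5; -1 -2 3)], sign=+1
I_A²/I_B² = (16/495)/(28/495) = 4/7

4/7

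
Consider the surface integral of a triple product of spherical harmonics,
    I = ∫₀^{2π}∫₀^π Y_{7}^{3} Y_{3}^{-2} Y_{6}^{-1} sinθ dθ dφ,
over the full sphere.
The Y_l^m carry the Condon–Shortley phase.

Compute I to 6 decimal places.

Checks pass: Σm=0; 16 even; l₃=6∈[4,10].
(2·7+1)(2·3+1)(2·6+1) = 1365
Δ: 4! 10! 2! / 17! → 1/2042040
sum: t=1:−1/207360 t=2:+1/57600 t=3:−1/207360 = 1/129600
3j²(7 3 6; 0 0 0) = Δ·Π!·Σ² = 168/12155  (sign +1)
sum: t=0:+1/414720 t=1:−1/362880 = -1/2903040
3j²(7 3 6; 3 -2 -1) = Δ·Π!·Σ² = 25/68068  (sign +1)
combine: 4πI² = 1365·168/12155·25/68068 = 3150/454597
take √, sign +1: I = 0.02348211

0.023482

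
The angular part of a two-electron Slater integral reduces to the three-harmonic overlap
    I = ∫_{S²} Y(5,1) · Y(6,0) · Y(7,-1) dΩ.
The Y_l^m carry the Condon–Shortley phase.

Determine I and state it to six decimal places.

Rules hold: Σm=0, L=18 even, 1≤7≤11.
N = 11·13·15 = 2145
Δ = 4!·6!·8!/19! = 1/174594420
Racah Σ t=0..4: t=0:+1/4147200 t=1:−1/207360 t=2:+1/82944 t=3:−1/207360 t=4:+1/4147200 = 1/345600
⇒ 3j(5 6 7; 0 0 0)² = 420/46189, sgn -1
Racah Σ t=0..4: t=0:+1/1658880 t=1:−1/155520 t=2:+1/110592 t=3:−1/518400 t=4:+1/24883200 = 11/8294400
⇒ 3j(5 6 7; 1 0 -1)² = 11/4199, sgn +1
4πI² = N·(3j₀)²·(3jₘ)² = 69300/1356277
I = -1·√(0.0510958/4π) = -0.06376575

-0.063766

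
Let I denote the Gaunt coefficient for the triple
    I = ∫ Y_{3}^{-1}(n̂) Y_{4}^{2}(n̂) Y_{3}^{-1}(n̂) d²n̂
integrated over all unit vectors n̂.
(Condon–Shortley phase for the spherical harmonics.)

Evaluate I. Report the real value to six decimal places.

Checks pass: Σm=0; 10 even; l₃=3∈[1,7].
(2·3+1)(2·4+1)(2·3+1) = 441
Δ: 4! 2! 4! / 11! → 1/34650
sum: t=1:−1/72 t=2:+1/16 t=3:−1/72 = 5/144
3j²(3 4 3; 0 0 0) = Δ·Π!·Σ² = 2/77  (sign -1)
sum: t=2:+1/192 t=3:−1/36 t=4:+1/192 = -5/288
3j²(3 4 3; -1 2 -1) = Δ·Π!·Σ² = 20/693  (sign -1)
combine: 4πI² = 441·2/77·20/693 = 40/121
take √, sign +1: I = 0.16219310

0.162193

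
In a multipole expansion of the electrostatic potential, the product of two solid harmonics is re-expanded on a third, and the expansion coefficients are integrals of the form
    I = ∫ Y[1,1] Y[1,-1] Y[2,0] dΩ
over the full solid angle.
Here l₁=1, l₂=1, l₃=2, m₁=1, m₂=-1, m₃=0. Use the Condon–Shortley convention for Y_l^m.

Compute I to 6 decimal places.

0.126157

Checks pass: Σm=0; 4 even; l₃=2∈[0,2].
(2·1+1)(2·1+1)(2·2+1) = 45
Δ: 0! 2! 2! / 5! → 1/30
sum: t=0:+1/1 = 1/1
3j²(1 1 2; 0 0 0) = Δ·Π!·Σ² = 2/15  (sign +1)
sum: t=0:+1/4 = 1/4
3j²(1 1 2; 1 -1 0) = Δ·Π!·Σ² = 1/30  (sign +1)
combine: 4πI² = 45·2/15·1/30 = 1/5
take √, sign +1: I = 0.12615663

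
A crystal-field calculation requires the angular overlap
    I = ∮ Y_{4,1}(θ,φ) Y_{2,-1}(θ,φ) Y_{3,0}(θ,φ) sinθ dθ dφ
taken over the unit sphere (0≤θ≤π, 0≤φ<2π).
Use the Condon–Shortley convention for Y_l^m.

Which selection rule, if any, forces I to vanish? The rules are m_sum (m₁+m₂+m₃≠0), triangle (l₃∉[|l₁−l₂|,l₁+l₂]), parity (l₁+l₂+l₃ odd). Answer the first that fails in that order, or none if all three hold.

parity

Σmᵢ = 0  ✓
l₃∈[|l₁−l₂|,l₁+l₂]=[2,6], have l₃=3  ✓
Σlᵢ = 9 ⇒ odd  ✗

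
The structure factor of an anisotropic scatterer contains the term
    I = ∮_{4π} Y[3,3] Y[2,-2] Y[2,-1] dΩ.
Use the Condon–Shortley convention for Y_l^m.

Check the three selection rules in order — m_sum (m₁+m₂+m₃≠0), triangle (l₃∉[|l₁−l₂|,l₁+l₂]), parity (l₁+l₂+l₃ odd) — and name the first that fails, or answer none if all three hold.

parity

Σmᵢ = 0  ✓
l₃∈[|l₁−l₂|,l₁+l₂]=[1,5], have l₃=2  ✓
Σlᵢ = 7 ⇒ odd  ✗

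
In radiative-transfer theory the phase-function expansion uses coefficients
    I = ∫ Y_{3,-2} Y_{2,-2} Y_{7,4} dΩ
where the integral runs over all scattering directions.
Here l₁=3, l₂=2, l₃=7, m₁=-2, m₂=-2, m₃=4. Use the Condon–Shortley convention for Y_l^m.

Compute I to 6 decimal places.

0.000000

triangle: need 1≤l₃≤5, have 7; I=0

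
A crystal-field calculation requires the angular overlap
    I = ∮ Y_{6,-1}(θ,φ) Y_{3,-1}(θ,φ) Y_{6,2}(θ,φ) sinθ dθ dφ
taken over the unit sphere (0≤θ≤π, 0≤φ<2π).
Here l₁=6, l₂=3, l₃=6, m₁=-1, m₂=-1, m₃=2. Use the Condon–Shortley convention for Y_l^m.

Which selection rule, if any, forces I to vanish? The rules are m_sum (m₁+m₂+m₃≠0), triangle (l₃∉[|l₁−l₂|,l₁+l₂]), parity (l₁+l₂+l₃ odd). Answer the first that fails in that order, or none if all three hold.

parity

Σmᵢ = 0  ✓
l₃∈[|l₁−l₂|,l₁+l₂]=[3,9], have l₃=6  ✓
Σlᵢ = 15 ⇒ odd  ✗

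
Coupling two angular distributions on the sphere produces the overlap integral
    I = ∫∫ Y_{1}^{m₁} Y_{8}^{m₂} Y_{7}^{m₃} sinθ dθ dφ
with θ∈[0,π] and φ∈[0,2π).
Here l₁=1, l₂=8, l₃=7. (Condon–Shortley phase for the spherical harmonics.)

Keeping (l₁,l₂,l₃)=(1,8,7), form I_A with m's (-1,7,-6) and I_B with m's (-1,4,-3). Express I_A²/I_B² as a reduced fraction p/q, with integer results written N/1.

Shared (l₁,l₂,l₃)=(1,8,7): N and (l;000)² cancel in I_A²/I_B².
A: Δ = 2!·0!·14!/17! = 1/2040; Racah Σ t=2..2: t=2:+1/12454041600 = 1/12454041600; ⇒ 3j(1 8 7; -1 7 -6)² = 7/136, sgn -1
B: Δ = 2!·0!·14!/17! = 1/2040; Racah Σ t=2..2: t=2:+1/174182400 = 1/174182400; ⇒ 3j(1 8 7; -1 4 -3)² = 11/340, sgn +1
I_A²/I_B² = (7/136)/(11/340) = 35/22

35/22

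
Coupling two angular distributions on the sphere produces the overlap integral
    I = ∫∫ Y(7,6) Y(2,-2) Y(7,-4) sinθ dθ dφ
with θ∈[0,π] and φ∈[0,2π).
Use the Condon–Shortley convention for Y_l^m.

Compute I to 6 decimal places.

-0.106948

m-sum 0 ✓  L=16 even ✓  5≤7≤9 ✓
Π(2lᵢ+1) = 15×5×15 = 1125
triangle coeff Δ(7,2,7) = 1/185640
Σ_t [0,2]: t=0:+1/2419200 t=1:−1/518400 t=2:+1/2419200 = -1/907200
(3j)²=56/3315 [(7 2 7; 0 0 0)], sign=+1
Σ_t [0,0]: t=0:+1/159667200 = 1/159667200
(3j)²=9/1190 [(7 2 7; 6 -2 -4)], sign=-1
⇒ 4πI² = 540/3757
I = (-1)√(540/3757/(4π)) = -0.10694768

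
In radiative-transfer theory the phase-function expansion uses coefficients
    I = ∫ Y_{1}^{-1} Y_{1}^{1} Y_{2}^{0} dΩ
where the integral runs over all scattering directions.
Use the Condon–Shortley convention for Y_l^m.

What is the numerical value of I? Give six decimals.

0.126157

Rules hold: Σm=0, L=4 even, 0≤2≤2.
N = 3·3·5 = 45
Δ = 0!·2!·2!/5! = 1/30
Racah Σ t=0..0: t=0:+1/1 = 1/1
⇒ 3j(1 1 2; 0 0 0)² = 2/15, sgn +1
Racah Σ t=0..0: t=0:+1/4 = 1/4
⇒ 3j(1 1 2; -1 1 0)² = 1/30, sgn +1
4πI² = N·(3j₀)²·(3jₘ)² = 1/5
I = +1·√(0.2/4π) = 0.12615663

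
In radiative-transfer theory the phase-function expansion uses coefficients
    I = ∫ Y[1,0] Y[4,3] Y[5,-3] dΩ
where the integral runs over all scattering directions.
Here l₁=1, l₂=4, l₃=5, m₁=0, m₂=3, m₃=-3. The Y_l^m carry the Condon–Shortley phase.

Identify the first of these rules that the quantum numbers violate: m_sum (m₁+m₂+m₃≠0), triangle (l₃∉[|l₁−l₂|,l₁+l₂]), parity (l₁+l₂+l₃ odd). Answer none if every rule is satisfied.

Σmᵢ = 0  ✓
l₃∈[|l₁−l₂|,l₁+l₂]=[3,5], have l₃=5  ✓
Σlᵢ = 10 ⇒ even  ✓

none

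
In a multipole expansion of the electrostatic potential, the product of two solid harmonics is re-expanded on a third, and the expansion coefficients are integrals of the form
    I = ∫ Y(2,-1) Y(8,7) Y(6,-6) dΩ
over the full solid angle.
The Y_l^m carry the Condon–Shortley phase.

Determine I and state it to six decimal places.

m-sum 0 ✓  L=16 even ✓  6≤6≤10 ✓
Π(2lᵢ+1) = 5×17×13 = 1105
triangle coeff Δ(2,8,6) = 1/30940
Σ_t [2,2]: t=2:+1/2073600 = 1/2073600
(3j)²=28/1105 [(2 8 6; 0 0 0)], sign=+1
Σ_t [3,3]: t=3:−1/2874009600 = -1/2874009600
(3j)²=1/68 [(2 8 6; -1 7 -6)], sign=-1
⇒ 4πI² = 7/17
I = (-1)√(7/17/(4π)) = -0.18101711

-0.181017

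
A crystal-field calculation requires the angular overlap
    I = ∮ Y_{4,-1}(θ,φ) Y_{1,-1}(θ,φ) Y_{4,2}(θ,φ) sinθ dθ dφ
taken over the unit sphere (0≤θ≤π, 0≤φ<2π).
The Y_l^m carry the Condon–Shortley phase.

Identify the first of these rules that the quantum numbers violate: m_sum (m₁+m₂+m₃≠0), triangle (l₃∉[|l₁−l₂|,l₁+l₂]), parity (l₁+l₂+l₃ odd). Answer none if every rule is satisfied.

m₁+m₂+m₃ = -1 − 1 + 2 = 0  ✓
triangle: |4−1|=3 ≤ l₃=4 ≤ 4+1=5  ✓
parity: l₁+l₂+l₃ = 9 is odd  ✗

parity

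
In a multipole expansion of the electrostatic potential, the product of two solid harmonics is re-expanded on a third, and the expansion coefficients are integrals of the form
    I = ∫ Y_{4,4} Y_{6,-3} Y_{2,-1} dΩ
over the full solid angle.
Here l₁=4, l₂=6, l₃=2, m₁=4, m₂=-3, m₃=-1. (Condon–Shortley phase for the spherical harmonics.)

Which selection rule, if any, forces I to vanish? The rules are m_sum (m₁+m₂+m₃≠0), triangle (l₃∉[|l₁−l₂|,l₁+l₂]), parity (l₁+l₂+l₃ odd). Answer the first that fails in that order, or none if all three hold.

azimuthal sum: 4 − 3 − 1 = 0  ✓
2 ≤ 2 ≤ 10 (triangle on l)  ✓
L = 4 + 6 + 2 = 12 (even)  ✓

none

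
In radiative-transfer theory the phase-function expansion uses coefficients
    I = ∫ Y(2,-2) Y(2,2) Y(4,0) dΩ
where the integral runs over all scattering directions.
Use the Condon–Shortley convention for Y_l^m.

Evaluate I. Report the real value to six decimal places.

Checks pass: Σm=0; 8 even; l₃=4∈[0,4].
(2·2+1)(2·2+1)(2·4+1) = 225
Δ: 0! 4! 4! / 9! → 1/630
sum: t=0:+1/16 = 1/16
3j²(2 2 4; 0 0 0) = Δ·Π!·Σ² = 2/35  (sign +1)
sum: t=0:+1/576 = 1/576
3j²(2 2 4; -2 2 0) = Δ·Π!·Σ² = 1/630  (sign +1)
combine: 4πI² = 225·2/35·1/630 = 1/49
take √, sign +1: I = 0.04029926

0.040299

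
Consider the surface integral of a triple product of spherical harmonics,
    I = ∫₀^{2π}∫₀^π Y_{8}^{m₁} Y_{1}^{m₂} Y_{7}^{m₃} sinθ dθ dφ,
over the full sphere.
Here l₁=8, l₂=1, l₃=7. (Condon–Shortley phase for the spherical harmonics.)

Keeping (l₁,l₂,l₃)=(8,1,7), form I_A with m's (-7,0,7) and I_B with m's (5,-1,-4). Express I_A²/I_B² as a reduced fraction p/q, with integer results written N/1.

5/26

Same 8,1,7: normalisation and zero-m 3j drop out of the ratio.
A: Δ: 2! 14! 0! / 17! → 1/2040; sum: t=1:−1/87178291200 = -1/87178291200; 3j²(8 1 7; -7 0 7) = Δ·Π!·Σ² = 1/136  (sign -1)
B: Δ: 2! 14! 0! / 17! → 1/2040; sum: t=0:+1/479001600 = 1/479001600; 3j²(8 1 7; 5 -1 -4) = Δ·Π!·Σ² = 13/340  (sign -1)
I_A²/I_B² = (1/136)/(13/340) = 5/26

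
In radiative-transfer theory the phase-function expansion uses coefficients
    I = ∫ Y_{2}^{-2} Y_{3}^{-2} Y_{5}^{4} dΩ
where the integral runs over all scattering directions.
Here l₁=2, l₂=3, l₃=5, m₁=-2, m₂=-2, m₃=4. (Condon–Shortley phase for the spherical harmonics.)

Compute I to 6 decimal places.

0.268967

Rules hold: Σm=0, L=10 even, 1≤5≤5.
N = 5·7·11 = 385
Δ = 0!·4!·6!/11! = 1/2310
Racah Σ t=0..0: t=0:+1/144 = 1/144
⇒ 3j(2 3 5; 0 0 0)² = 10/231, sgn -1
Racah Σ t=0..0: t=0:+1/2880 = 1/2880
⇒ 3j(2 3 5; -2 -2 4)² = 3/55, sgn -1
4πI² = N·(3j₀)²·(3jₘ)² = 10/11
I = +1·√(0.909091/4π) = 0.26896683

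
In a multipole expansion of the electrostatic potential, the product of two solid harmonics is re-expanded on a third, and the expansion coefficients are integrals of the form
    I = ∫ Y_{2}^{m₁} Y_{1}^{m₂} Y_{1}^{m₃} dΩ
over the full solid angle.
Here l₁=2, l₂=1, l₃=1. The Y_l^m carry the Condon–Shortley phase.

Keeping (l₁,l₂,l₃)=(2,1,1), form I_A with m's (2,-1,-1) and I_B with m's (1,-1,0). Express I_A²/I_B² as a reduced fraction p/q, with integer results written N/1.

2/1

Same 2,1,1: normalisation and zero-m 3j drop out of the ratio.
A: Δ: 2! 2! 0! / 5! → 1/30; sum: t=0:+1/4 = 1/4; 3j²(2 1 1; 2 -1 -1) = Δ·Π!·Σ² = 1/5  (sign +1)
B: Δ: 2! 2! 0! / 5! → 1/30; sum: t=0:+1/2 = 1/2; 3j²(2 1 1; 1 -1 0) = Δ·Π!·Σ² = 1/10  (sign -1)
I_A²/I_B² = (1/5)/(1/10) = 2/1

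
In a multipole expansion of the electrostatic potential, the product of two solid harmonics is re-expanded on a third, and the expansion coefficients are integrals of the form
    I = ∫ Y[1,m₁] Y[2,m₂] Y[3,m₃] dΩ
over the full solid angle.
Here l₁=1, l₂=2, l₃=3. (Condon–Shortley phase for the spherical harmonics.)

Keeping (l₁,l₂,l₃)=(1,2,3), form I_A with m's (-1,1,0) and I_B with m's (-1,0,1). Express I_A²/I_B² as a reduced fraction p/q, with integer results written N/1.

l's match ⇒ only the (l;m) 3-j factors differ between A and B.
A: triangle coeff Δ(1,2,3) = 1/105; Σ_t [0,0]: t=0:+1/12 = 1/12; (3j)²=1/35 [(1 2 3; -1 1 0)], sign=-1
B: triangle coeff Δ(1,2,3) = 1/105; Σ_t [0,0]: t=0:+1/8 = 1/8; (3j)²=2/35 [(1 2 3; -1 0 1)], sign=+1
I_A²/I_B² = (1/35)/(2/35) = 1/2

1/2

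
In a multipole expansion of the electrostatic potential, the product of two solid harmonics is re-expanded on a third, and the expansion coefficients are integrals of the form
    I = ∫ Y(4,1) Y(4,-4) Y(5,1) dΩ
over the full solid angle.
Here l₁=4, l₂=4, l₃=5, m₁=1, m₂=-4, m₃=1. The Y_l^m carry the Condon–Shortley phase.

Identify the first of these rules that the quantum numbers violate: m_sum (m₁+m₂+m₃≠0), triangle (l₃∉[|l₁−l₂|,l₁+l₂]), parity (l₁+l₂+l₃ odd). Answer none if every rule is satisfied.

m_sum

azimuthal sum: 1 − 4 + 1 = -2  ✗
0 ≤ 5 ≤ 8 (triangle on l)
L = 4 + 4 + 5 = 13 (odd)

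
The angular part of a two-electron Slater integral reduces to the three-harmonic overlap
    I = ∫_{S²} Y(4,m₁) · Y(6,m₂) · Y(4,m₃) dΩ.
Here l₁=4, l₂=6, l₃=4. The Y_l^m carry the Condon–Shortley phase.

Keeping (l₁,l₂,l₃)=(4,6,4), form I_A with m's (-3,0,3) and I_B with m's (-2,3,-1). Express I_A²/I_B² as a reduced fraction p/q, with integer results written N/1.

289/210

Same 4,6,4: normalisation and zero-m 3j drop out of the ratio.
A: Δ: 6! 2! 6! / 15! → 1/1261260; sum: t=5:−1/28800 t=6:+1/518400 = -17/518400; 3j²(4 6 4; -3 0 3) = Δ·Π!·Σ² = 289/25740  (sign +1)
B: Δ: 6! 2! 6! / 15! → 1/1261260; sum: t=4:+1/11520 t=5:−1/5760 t=6:+1/51840 = -7/103680; 3j²(4 6 4; -2 3 -1) = Δ·Π!·Σ² = 7/858  (sign +1)
I_A²/I_B² = (289/25740)/(7/858) = 289/210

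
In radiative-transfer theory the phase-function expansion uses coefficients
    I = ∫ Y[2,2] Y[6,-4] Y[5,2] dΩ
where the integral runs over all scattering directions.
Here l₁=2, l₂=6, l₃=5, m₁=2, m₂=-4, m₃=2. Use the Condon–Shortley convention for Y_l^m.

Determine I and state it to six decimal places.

l₁+l₂+l₃=13 is odd: 3j(l;000)=0 ⇒ I=0

0.000000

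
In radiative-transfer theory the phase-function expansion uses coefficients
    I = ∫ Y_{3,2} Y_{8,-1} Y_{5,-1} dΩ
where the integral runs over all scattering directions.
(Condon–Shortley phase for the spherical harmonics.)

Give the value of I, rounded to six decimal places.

Checks pass: Σm=0; 16 even; l₃=5∈[5,11].
(2·3+1)(2·8+1)(2·5+1) = 1309
Δ: 6! 0! 10! / 17! → 1/136136
sum: t=3:−1/518400 = -1/518400
3j²(3 8 5; 0 0 0) = Δ·Π!·Σ² = 56/2431  (sign +1)
sum: t=1:−1/2073600 = -1/2073600
3j²(3 8 5; 2 -1 -1) = Δ·Π!·Σ² = 63/9724  (sign -1)
combine: 4πI² = 1309·56/2431·63/9724 = 6174/31603
take √, sign -1: I = -0.12468500

-0.124685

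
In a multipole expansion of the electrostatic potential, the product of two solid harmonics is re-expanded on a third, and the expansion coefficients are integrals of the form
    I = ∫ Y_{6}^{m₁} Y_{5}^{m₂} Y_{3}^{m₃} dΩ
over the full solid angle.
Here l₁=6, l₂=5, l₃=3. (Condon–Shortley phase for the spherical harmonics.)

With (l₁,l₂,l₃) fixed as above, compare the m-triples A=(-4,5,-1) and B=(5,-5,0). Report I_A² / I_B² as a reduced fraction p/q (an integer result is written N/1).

l's match ⇒ only the (l;m) 3-j factors differ between A and B.
A: triangle coeff Δ(6,5,3) = 1/675675; Σ_t [8,8]: t=8:+1/322560 = 1/322560; (3j)²=18/1001 [(6 5 3; -4 5 -1)], sign=+1
B: triangle coeff Δ(6,5,3) = 1/675675; Σ_t [0,0]: t=0:+1/483840 = 1/483840; (3j)²=3/91 [(6 5 3; 5 -5 0)], sign=-1
I_A²/I_B² = (18/1001)/(3/91) = 6/11

6/11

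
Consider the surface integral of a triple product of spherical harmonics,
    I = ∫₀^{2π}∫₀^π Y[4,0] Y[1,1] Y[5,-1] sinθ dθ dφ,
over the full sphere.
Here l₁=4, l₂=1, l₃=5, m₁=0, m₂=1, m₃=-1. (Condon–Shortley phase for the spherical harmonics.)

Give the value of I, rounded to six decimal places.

m-sum 0 ✓  L=10 even ✓  3≤5≤5 ✓
Π(2lᵢ+1) = 9×3×11 = 297
triangle coeff Δ(4,1,5) = 1/495
Σ_t [0,0]: t=0:+1/576 = 1/576
(3j)²=5/99 [(4 1 5; 0 0 0)], sign=-1
Σ_t [0,0]: t=0:+1/1152 = 1/1152
(3j)²=1/33 [(4 1 5; 0 1 -1)], sign=+1
⇒ 4πI² = 5/11
I = (-1)√(5/11/(4π)) = -0.19018827

-0.190188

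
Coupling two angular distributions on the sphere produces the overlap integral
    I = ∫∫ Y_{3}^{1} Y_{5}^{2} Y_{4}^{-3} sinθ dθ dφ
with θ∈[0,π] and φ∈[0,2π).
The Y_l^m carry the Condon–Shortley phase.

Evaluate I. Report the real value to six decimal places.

Checks pass: Σm=0; 12 even; l₃=4∈[2,8].
(2·3+1)(2·5+1)(2·4+1) = 693
Δ: 4! 2! 6! / 13! → 1/180180
sum: t=1:−1/576 t=2:+1/144 t=3:−1/576 = 1/288
3j²(3 5 4; 0 0 0) = Δ·Π!·Σ² = 20/1001  (sign +1)
sum: t=1:−1/4320 t=2:+1/960 = 7/8640
3j²(3 5 4; 1 2 -3) = Δ·Π!·Σ² = 343/12870  (sign -1)
combine: 4πI² = 693·20/1001·343/12870 = 686/1859
take √, sign -1: I = -0.17136315

-0.171363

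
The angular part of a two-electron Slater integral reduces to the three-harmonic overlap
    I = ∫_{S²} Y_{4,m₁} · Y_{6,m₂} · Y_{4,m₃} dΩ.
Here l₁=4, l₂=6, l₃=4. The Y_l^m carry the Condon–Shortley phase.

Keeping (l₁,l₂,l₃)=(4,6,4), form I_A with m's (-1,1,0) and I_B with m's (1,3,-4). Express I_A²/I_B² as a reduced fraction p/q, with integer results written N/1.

7/16

Same 4,6,4: normalisation and zero-m 3j drop out of the ratio.
A: Δ: 6! 2! 6! / 15! → 1/1261260; sum: t=3:−1/3456 t=4:+1/1728 t=5:−1/11520 = 7/34560; 3j²(4 6 4; -1 1 0) = Δ·Π!·Σ² = 7/858  (sign +1)
B: Δ: 6! 2! 6! / 15! → 1/1261260; sum: t=3:−1/51840 = -1/51840; 3j²(4 6 4; 1 3 -4) = Δ·Π!·Σ² = 8/429  (sign -1)
I_A²/I_B² = (7/858)/(8/429) = 7/16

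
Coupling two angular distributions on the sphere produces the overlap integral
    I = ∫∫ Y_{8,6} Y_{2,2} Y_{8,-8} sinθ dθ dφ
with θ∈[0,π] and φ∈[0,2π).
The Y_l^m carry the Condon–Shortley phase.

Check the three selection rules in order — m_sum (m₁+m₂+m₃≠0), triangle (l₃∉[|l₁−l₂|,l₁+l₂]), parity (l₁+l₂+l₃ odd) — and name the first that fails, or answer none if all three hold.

m₁+m₂+m₃ = 6 + 2 − 8 = 0  ✓
triangle: |8−2|=6 ≤ l₃=8 ≤ 8+2=10  ✓
parity: l₁+l₂+l₃ = 18 is even  ✓

none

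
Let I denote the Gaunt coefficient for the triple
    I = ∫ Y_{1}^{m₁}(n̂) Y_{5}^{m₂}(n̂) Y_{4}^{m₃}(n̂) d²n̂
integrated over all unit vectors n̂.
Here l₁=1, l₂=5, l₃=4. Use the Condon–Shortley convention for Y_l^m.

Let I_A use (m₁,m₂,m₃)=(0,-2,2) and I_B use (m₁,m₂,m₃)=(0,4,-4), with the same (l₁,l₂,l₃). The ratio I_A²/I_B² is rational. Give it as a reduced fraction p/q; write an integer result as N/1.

Same 1,5,4: normalisation and zero-m 3j drop out of the ratio.
A: Δ: 2! 0! 8! / 11! → 1/495; sum: t=1:−1/1440 = -1/1440; 3j²(1 5 4; 0 -2 2) = Δ·Π!·Σ² = 7/165  (sign -1)
B: Δ: 2! 0! 8! / 11! → 1/495; sum: t=1:−1/40320 = -1/40320; 3j²(1 5 4; 0 4 -4) = Δ·Π!·Σ² = 1/55  (sign -1)
I_A²/I_B² = (7/165)/(1/55) = 7/3

7/3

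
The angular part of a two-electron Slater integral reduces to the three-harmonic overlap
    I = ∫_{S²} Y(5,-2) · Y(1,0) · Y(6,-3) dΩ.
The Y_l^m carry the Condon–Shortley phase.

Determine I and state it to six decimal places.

Σmᵢ = -5 ≠ 0, so the φ-integral vanishes; I = 0

0.000000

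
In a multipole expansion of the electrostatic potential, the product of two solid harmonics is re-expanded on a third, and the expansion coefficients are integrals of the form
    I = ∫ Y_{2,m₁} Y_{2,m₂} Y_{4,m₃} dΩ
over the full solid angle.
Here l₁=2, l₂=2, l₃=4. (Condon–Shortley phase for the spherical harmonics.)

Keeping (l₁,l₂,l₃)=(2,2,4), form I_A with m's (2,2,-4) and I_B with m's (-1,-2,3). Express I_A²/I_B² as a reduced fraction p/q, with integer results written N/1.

2/1

l's match ⇒ only the (l;m) 3-j factors differ between A and B.
A: triangle coeff Δ(2,2,4) = 1/630; Σ_t [0,0]: t=0:+1/576 = 1/576; (3j)²=1/9 [(2 2 4; 2 2 -4)], sign=+1
B: triangle coeff Δ(2,2,4) = 1/630; Σ_t [0,0]: t=0:+1/144 = 1/144; (3j)²=1/18 [(2 2 4; -1 -2 3)], sign=-1
I_A²/I_B² = (1/9)/(1/18) = 2/1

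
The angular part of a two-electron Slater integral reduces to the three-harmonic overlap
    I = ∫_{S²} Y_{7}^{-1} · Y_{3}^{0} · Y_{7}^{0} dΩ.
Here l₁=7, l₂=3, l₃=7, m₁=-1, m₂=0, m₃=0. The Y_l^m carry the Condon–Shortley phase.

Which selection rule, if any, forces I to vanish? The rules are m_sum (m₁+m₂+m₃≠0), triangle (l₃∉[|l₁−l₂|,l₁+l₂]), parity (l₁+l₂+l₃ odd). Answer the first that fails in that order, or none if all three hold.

Σmᵢ = -1  ✗
l₃∈[|l₁−l₂|,l₁+l₂]=[4,10], have l₃=7
Σlᵢ = 17 ⇒ odd

m_sum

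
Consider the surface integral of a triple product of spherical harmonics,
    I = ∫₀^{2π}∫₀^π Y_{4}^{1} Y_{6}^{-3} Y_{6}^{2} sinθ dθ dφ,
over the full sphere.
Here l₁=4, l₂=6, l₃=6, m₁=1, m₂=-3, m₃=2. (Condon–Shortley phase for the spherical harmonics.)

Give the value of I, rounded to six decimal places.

Rules hold: Σm=0, L=16 even, 2≤6≤10.
N = 9·13·13 = 1521
Δ = 4!·4!·8!/17! = 1/15315300
Racah Σ t=0..4: t=0:+1/829440 t=1:−1/25920 t=2:+1/9216 t=3:−1/25920 t=4:+1/829440 = 7/207360
⇒ 3j(4 6 6; 0 0 0)² = 28/2431, sgn +1
Racah Σ t=0..3: t=0:+1/103680 t=1:−1/34560 t=2:+1/120960 t=3:−1/5806080 = -13/1161216
⇒ 3j(4 6 6; 1 -3 2)² = 65/5236, sgn -1
4πI² = N·(3j₀)²·(3jₘ)² = 7605/34969
I = -1·√(0.217478/4π) = -0.13155370

-0.131554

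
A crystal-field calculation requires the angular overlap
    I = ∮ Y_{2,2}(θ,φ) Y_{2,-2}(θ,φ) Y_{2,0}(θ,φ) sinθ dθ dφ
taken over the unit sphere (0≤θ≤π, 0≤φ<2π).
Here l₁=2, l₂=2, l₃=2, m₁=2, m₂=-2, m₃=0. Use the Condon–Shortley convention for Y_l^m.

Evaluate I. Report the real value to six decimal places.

m-sum 0 ✓  L=6 even ✓  0≤2≤4 ✓
Π(2lᵢ+1) = 5×5×5 = 125
triangle coeff Δ(2,2,2) = 1/630
Σ_t [0,2]: t=0:+1/8 t=1:−1/1 t=2:+1/8 = -3/4
(3j)²=2/35 [(2 2 2; 0 0 0)], sign=-1
Σ_t [0,0]: t=0:+1/8 = 1/8
(3j)²=2/35 [(2 2 2; 2 -2 0)], sign=+1
⇒ 4πI² = 20/49
I = (-1)√(20/49/(4π)) = -0.18022375

-0.180224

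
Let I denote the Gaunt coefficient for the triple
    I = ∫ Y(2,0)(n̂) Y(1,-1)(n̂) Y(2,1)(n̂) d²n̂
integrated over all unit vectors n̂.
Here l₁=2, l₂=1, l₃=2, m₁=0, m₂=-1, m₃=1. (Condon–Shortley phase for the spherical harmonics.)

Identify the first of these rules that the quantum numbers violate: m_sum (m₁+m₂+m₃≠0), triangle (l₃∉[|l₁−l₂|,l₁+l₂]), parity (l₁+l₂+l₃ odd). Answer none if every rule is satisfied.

azimuthal sum: 0 − 1 + 1 = 0  ✓
1 ≤ 2 ≤ 3 (triangle on l)  ✓
L = 2 + 1 + 2 = 5 (odd)  ✗

parity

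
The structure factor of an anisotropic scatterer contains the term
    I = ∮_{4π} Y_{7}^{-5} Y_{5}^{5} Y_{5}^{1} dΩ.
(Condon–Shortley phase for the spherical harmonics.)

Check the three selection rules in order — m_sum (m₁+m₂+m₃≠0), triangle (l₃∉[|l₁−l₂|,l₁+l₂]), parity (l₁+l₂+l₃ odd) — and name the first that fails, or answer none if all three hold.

m_sum

azimuthal sum: -5 + 5 + 1 = 1  ✗
2 ≤ 5 ≤ 12 (triangle on l)
L = 7 + 5 + 5 = 17 (odd)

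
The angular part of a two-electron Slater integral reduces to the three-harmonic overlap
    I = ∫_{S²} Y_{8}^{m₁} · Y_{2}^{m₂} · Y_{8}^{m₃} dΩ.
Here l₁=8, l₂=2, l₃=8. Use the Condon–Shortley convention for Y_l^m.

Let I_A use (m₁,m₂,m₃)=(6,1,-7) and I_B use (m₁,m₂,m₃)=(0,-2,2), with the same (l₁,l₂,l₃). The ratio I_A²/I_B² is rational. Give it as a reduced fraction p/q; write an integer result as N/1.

169/168

Same 8,2,8: normalisation and zero-m 3j drop out of the ratio.
A: Δ: 2! 14! 2! / 19! → 1/348840; sum: t=1:−1/12454041600 t=2:+1/174356582400 = -1/13412044800; 3j²(8 2 8; 6 1 -7) = Δ·Π!·Σ² = 169/7752  (sign +1)
B: Δ: 2! 14! 2! / 19! → 1/348840; sum: t=0:+1/116121600 = 1/116121600; 3j²(8 2 8; 0 -2 2) = Δ·Π!·Σ² = 7/323  (sign +1)
I_A²/I_B² = (169/7752)/(7/323) = 169/168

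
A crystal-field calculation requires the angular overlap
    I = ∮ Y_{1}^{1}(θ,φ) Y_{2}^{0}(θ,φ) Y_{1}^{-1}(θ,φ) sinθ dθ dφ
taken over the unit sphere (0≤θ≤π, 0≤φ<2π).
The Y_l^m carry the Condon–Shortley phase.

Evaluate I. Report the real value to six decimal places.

Rules hold: Σm=0, L=4 even, 1≤1≤3.
N = 3·5·3 = 45
Δ = 2!·0!·2!/5! = 1/30
Racah Σ t=1..1: t=1:−1/1 = -1/1
⇒ 3j(1 2 1; 0 0 0)² = 2/15, sgn +1
Racah Σ t=0..0: t=0:+1/4 = 1/4
⇒ 3j(1 2 1; 1 0 -1)² = 1/30, sgn +1
4πI² = N·(3j₀)²·(3jₘ)² = 1/5
I = +1·√(0.2/4π) = 0.12615663

0.126157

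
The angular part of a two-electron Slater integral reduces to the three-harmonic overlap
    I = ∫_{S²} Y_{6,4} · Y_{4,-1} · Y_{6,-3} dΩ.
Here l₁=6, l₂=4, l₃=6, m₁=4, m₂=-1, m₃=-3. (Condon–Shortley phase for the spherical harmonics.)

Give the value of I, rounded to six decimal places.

0.077598

m-sum 0 ✓  L=16 even ✓  2≤6≤10 ✓
Π(2lᵢ+1) = 13×9×13 = 1521
triangle coeff Δ(6,4,6) = 1/15315300
Σ_t [0,4]: t=0:+1/829440 t=1:−1/25920 t=2:+1/9216 t=3:−1/25920 t=4:+1/829440 = 7/207360
(3j)²=28/2431 [(6 4 6; 0 0 0)], sign=+1
Σ_t [0,2]: t=0:+1/207360 t=1:−1/120960 t=2:+1/967680 = -1/414720
(3j)²=21/4862 [(6 4 6; 4 -1 -3)], sign=+1
⇒ 4πI² = 2646/34969
I = (+1)√(2646/34969/(4π)) = 0.07759762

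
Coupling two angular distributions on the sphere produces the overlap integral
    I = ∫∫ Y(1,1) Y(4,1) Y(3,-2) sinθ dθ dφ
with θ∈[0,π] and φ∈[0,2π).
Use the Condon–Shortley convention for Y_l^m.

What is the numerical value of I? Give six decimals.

Rules hold: Σm=0, L=8 even, 3≤3≤5.
N = 3·9·7 = 189
Δ = 2!·0!·6!/9! = 1/252
Racah Σ t=1..1: t=1:−1/36 = -1/36
⇒ 3j(1 4 3; 0 0 0)² = 4/63, sgn +1
Racah Σ t=0..0: t=0:+1/240 = 1/240
⇒ 3j(1 4 3; 1 1 -2)² = 1/84, sgn -1
4πI² = N·(3j₀)²·(3jₘ)² = 1/7
I = -1·√(0.142857/4π) = -0.10662181

-0.106622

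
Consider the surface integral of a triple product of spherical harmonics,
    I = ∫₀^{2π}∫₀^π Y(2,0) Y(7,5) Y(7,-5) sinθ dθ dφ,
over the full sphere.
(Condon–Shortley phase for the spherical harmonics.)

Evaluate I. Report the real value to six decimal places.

0.054230

m-sum 0 ✓  L=16 even ✓  5≤7≤9 ✓
Π(2lᵢ+1) = 5×15×15 = 1125
triangle coeff Δ(2,7,7) = 1/185640
Σ_t [0,2]: t=0:+1/2419200 t=1:−1/518400 t=2:+1/2419200 = -1/907200
(3j)²=56/3315 [(2 7 7; 0 0 0)], sign=+1
Σ_t [0,2]: t=0:+1/1916006400 t=1:−1/39916800 t=2:+1/29030400 = 19/1916006400
(3j)²=361/185640 [(2 7 7; 0 5 -5)], sign=+1
⇒ 4πI² = 1805/48841
I = (+1)√(1805/48841/(4π)) = 0.05423022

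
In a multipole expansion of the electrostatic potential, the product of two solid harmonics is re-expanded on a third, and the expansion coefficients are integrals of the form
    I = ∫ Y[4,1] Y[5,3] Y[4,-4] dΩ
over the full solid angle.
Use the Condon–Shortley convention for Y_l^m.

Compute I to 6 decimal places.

0.000000

l₁+l₂+l₃=13 is odd: 3j(l;000)=0 ⇒ I=0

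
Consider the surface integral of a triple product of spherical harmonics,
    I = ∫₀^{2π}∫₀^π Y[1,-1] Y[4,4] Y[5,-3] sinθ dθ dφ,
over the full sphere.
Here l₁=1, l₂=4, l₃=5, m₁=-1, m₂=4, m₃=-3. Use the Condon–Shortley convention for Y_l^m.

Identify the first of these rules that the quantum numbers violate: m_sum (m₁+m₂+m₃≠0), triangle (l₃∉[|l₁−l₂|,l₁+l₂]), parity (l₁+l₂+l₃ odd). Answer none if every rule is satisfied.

none

azimuthal sum: -1 + 4 − 3 = 0  ✓
3 ≤ 5 ≤ 5 (triangle on l)  ✓
L = 1 + 4 + 5 = 10 (even)  ✓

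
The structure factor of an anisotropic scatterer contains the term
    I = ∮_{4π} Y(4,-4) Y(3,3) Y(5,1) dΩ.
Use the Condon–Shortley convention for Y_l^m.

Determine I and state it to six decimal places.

0.050679

Checks pass: Σm=0; 12 even; l₃=5∈[1,7].
(2·4+1)(2·3+1)(2·5+1) = 693
Δ: 2! 6! 4! / 13! → 1/180180
sum: t=0:+1/576 t=1:−1/144 t=2:+1/576 = -1/288
3j²(4 3 5; 0 0 0) = Δ·Π!·Σ² = 20/1001  (sign +1)
sum: t=2:+1/34560 = 1/34560
3j²(4 3 5; -4 3 1) = Δ·Π!·Σ² = 1/429  (sign +1)
combine: 4πI² = 693·20/1001·1/429 = 60/1859
take √, sign +1: I = 0.05067935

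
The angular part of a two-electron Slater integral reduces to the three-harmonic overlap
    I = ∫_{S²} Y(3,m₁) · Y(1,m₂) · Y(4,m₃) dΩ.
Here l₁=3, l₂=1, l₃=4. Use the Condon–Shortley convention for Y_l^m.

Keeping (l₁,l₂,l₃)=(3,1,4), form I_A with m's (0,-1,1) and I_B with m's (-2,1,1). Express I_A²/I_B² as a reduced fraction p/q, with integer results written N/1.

10/3

Shared (l₁,l₂,l₃)=(3,1,4): N and (l;000)² cancel in I_A²/I_B².
A: Δ = 0!·6!·2!/9! = 1/252; Racah Σ t=0..0: t=0:+1/72 = 1/72; ⇒ 3j(3 1 4; 0 -1 1)² = 5/126, sgn -1
B: Δ = 0!·6!·2!/9! = 1/252; Racah Σ t=0..0: t=0:+1/240 = 1/240; ⇒ 3j(3 1 4; -2 1 1)² = 1/84, sgn -1
I_A²/I_B² = (5/126)/(1/84) = 10/3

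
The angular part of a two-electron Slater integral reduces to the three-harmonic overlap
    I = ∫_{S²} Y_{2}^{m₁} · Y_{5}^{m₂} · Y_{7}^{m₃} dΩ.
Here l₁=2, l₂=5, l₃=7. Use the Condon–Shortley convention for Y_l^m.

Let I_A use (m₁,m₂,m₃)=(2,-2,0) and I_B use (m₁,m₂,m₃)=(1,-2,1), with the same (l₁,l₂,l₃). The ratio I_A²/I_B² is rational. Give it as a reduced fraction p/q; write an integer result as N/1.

7/32

l's match ⇒ only the (l;m) 3-j factors differ between A and B.
A: triangle coeff Δ(2,5,7) = 1/15015; Σ_t [0,0]: t=0:+1/725760 = 1/725760; (3j)²=1/429 [(2 5 7; 2 -2 0)], sign=-1
B: triangle coeff Δ(2,5,7) = 1/15015; Σ_t [0,0]: t=0:+1/181440 = 1/181440; (3j)²=32/3003 [(2 5 7; 1 -2 1)], sign=+1
I_A²/I_B² = (1/429)/(32/3003) = 7/32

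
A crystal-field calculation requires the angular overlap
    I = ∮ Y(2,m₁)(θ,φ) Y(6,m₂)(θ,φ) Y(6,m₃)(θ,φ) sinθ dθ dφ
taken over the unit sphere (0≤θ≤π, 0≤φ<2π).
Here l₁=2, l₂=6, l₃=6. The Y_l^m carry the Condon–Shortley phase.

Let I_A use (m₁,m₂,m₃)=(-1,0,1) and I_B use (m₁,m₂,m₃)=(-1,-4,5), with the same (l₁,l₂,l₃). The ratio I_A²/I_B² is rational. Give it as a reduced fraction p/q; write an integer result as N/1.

Shared (l₁,l₂,l₃)=(2,6,6): N and (l;000)² cancel in I_A²/I_B².
A: Δ = 2!·2!·10!/15! = 1/90090; Racah Σ t=1..2: t=1:−1/28800 t=2:+1/34560 = -1/172800; ⇒ 3j(2 6 6; -1 0 1)² = 1/1430, sgn +1
B: Δ = 2!·2!·10!/15! = 1/90090; Racah Σ t=1..2: t=1:−1/725760 t=2:+1/7257600 = -1/806400; ⇒ 3j(2 6 6; -1 -4 5)² = 27/910, sgn +1
I_A²/I_B² = (1/1430)/(27/910) = 7/297

7/297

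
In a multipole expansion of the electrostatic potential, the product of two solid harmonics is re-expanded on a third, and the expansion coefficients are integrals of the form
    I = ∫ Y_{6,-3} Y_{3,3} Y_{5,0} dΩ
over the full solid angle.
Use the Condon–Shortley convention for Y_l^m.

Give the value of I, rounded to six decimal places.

0.190675

m-sum 0 ✓  L=14 even ✓  3≤5≤9 ✓
Π(2lᵢ+1) = 13×7×11 = 1001
triangle coeff Δ(6,3,5) = 1/675675
Σ_t [1,3]: t=1:−1/8640 t=2:+1/2304 t=3:−1/8640 = 7/34560
(3j)²=7/429 [(6 3 5; 0 0 0)], sign=-1
Σ_t [4,4]: t=4:+1/34560 = 1/34560
(3j)²=4/143 [(6 3 5; -3 3 0)], sign=-1
⇒ 4πI² = 196/429
I = (+1)√(196/429/(4π)) = 0.19067531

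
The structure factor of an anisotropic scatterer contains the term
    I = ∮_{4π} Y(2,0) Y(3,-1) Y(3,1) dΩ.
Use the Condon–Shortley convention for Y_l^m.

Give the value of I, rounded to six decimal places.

Checks pass: Σm=0; 8 even; l₃=3∈[1,5].
(2·2+1)(2·3+1)(2·3+1) = 245
Δ: 2! 2! 4! / 9! → 1/3780
sum: t=0:+1/24 t=1:−1/4 t=2:+1/24 = -1/6
3j²(2 3 3; 0 0 0) = Δ·Π!·Σ² = 4/105  (sign +1)
sum: t=0:+1/16 t=1:−1/6 t=2:+1/96 = -3/32
3j²(2 3 3; 0 -1 1) = Δ·Π!·Σ² = 3/140  (sign -1)
combine: 4πI² = 245·4/105·3/140 = 1/5
take √, sign -1: I = -0.12615663

-0.126157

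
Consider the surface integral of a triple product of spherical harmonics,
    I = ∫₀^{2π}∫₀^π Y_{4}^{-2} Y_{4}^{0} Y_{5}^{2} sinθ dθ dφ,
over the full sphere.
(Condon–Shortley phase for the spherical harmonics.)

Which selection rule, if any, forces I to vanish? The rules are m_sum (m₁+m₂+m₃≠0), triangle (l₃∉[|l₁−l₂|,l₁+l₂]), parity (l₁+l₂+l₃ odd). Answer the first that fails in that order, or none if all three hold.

parity

azimuthal sum: -2 + 0 + 2 = 0  ✓
0 ≤ 5 ≤ 8 (triangle on l)  ✓
L = 4 + 4 + 5 = 13 (odd)  ✗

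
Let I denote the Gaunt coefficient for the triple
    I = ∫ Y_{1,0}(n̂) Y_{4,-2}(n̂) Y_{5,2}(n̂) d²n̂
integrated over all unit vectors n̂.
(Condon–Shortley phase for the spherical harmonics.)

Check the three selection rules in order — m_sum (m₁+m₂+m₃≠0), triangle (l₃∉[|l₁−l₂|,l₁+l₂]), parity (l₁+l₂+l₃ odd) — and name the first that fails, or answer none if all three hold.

none

m₁+m₂+m₃ = 0 − 2 + 2 = 0  ✓
triangle: |1−4|=3 ≤ l₃=5 ≤ 1+4=5  ✓
parity: l₁+l₂+l₃ = 10 is even  ✓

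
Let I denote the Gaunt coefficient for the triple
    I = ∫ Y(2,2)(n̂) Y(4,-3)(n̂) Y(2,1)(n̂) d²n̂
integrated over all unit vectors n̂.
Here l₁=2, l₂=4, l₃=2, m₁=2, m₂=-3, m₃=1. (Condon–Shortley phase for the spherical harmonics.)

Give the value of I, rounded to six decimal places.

-0.238414

Rules hold: Σm=0, L=8 even, 2≤2≤6.
N = 5·9·5 = 225
Δ = 4!·0!·4!/9! = 1/630
Racah Σ t=2..2: t=2:+1/16 = 1/16
⇒ 3j(2 4 2; 0 0 0)² = 2/35, sgn +1
Racah Σ t=0..0: t=0:+1/144 = 1/144
⇒ 3j(2 4 2; 2 -3 1)² = 1/18, sgn -1
4πI² = N·(3j₀)²·(3jₘ)² = 5/7
I = -1·√(0.714286/4π) = -0.23841361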